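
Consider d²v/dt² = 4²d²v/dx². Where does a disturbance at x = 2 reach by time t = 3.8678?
Domain of influence: [-13.4712, 17.4712]. Data at x = 2 spreads outward at speed 4.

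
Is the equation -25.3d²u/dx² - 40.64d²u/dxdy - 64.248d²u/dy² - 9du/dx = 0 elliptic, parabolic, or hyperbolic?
Computing B² - 4AC with A = -25.3, B = -40.64, C = -64.248: discriminant = -4850.288 (negative). Answer: elliptic.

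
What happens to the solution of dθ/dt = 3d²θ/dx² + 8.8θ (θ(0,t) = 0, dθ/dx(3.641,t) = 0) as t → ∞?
θ grows unboundedly. Reaction dominates diffusion (r=8.8 > κπ²/(4L²)≈0.56); solution grows exponentially.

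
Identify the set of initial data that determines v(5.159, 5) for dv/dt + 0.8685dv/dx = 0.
A single point: x = 0.8165. The characteristic through (5.159, 5) is x - 0.8685t = const, so x = 5.159 - 0.8685·5 = 0.8165.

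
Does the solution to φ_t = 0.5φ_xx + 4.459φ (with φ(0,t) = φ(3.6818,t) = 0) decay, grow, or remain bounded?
φ grows unboundedly. Reaction dominates diffusion (r=4.459 > κπ²/L²≈0.36); solution grows exponentially.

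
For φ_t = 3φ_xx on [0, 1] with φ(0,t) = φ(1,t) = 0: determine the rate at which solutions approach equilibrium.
Eigenvalues: λₙ = 3n²π².
First three modes:
  n=1: λ₁ = 3π² ≈ 29.609
  n=2: λ₂ = 12π² ≈ 118.435 (4× faster decay)
  n=3: λ₃ = 27π² ≈ 266.479 (9× faster decay)
As t → ∞, higher modes decay exponentially faster. The n=1 mode dominates: φ ~ c₁ sin(πx) e^{-λ₁t}.
Decay rate: λ₁ = 3π² ≈ 29.609.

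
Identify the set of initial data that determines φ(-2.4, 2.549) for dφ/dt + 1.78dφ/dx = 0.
A single point: x = -6.93722. The characteristic through (-2.4, 2.549) is x - 1.78t = const, so x = -2.4 - 1.78·2.549 = -6.93722.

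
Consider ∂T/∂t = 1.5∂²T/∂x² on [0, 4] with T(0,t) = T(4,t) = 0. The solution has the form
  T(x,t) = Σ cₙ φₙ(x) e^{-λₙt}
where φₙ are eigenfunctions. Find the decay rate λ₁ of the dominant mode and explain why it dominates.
Eigenvalues: λₙ = 1.5n²π²/4².
First three modes:
  n=1: λ₁ = 1.5π²/4² ≈ 0.925
  n=2: λ₂ = 6π²/4² ≈ 3.701 (4× faster decay)
  n=3: λ₃ = 13.5π²/4² ≈ 8.327 (9× faster decay)
As t → ∞, higher modes decay exponentially faster. The n=1 mode dominates: T ~ c₁ sin(πx/4) e^{-λ₁t}.
Decay rate: λ₁ = 1.5π²/4² ≈ 0.925.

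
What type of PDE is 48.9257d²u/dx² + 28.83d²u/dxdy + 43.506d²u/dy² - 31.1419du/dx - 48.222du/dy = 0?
With A = 48.9257, B = 28.83, C = 43.506, the discriminant is -7683.0771168. This is an elliptic PDE.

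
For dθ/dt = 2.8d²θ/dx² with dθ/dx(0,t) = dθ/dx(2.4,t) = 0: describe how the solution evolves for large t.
θ → constant (steady state). Heat is conserved (no flux at boundaries); solution approaches the spatial average.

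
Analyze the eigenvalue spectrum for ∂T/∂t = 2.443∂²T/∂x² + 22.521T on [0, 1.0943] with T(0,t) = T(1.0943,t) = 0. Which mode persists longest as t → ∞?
Eigenvalues: λₙ = 2.443n²π²/1.0943² - 22.521.
First three modes:
  n=1: λ₁ = 2.443π²/1.0943² - 22.521 ≈ -2.386
  n=2: λ₂ = 9.772π²/1.0943² - 22.521 ≈ 58.019
  n=3: λ₃ = 21.987π²/1.0943² - 22.521 ≈ 158.693
Since 2.443π²/1.0943² ≈ 20.135 < 22.521, λ₁ < 0.
The n=1 mode grows fastest (−λₙ is largest for n=1) → dominates.
Asymptotic: T ~ c₁ sin(πx/1.0943) e^{2.386t} (exponential growth at rate −λ₁ ≈ 2.386).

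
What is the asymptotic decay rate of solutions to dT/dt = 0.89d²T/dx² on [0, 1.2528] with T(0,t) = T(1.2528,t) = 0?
Eigenvalues: λₙ = 0.89n²π²/1.2528².
First three modes:
  n=1: λ₁ = 0.89π²/1.2528² ≈ 5.597
  n=2: λ₂ = 3.56π²/1.2528² ≈ 22.387 (4× faster decay)
  n=3: λ₃ = 8.01π²/1.2528² ≈ 50.37 (9× faster decay)
As t → ∞, higher modes decay exponentially faster. The n=1 mode dominates: T ~ c₁ sin(πx/1.2528) e^{-λ₁t}.
Decay rate: λ₁ = 0.89π²/1.2528² ≈ 5.597.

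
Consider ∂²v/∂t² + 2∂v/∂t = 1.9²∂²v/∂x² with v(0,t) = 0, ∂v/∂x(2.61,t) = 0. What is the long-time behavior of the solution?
As t → ∞, v → 0. Damping (γ=2) dissipates energy; oscillations decay exponentially.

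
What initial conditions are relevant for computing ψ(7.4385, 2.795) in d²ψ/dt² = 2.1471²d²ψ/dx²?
Domain of dependence: [1.4373555, 13.4396445]. Signals travel at speed 2.1471, so data within |x - 7.4385| ≤ 2.1471·2.795 = 6.0011445 can reach the point.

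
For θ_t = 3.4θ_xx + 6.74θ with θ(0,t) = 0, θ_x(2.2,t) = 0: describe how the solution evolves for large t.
θ grows unboundedly. Reaction dominates diffusion (r=6.74 > κπ²/(4L²)≈1.73); solution grows exponentially.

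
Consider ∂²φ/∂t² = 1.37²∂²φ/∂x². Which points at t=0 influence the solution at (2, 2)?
Domain of dependence: [-0.74, 4.74]. Signals travel at speed 1.37, so data within |x - 2| ≤ 1.37·2 = 2.74 can reach the point.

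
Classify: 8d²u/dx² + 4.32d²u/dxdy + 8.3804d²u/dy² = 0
Elliptic (discriminant = -249.5104).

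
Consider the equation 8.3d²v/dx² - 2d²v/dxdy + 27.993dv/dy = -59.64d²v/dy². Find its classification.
Rewriting in standard form: 8.3d²v/dx² - 2d²v/dxdy + 59.64d²v/dy² + 27.993dv/dy = 0. Elliptic. (A = 8.3, B = -2, C = 59.64 gives B² - 4AC = -1976.048.)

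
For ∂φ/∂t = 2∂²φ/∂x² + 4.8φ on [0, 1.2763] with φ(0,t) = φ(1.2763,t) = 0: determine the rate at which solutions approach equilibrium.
Eigenvalues: λₙ = 2n²π²/1.2763² - 4.8.
First three modes:
  n=1: λ₁ = 2π²/1.2763² - 4.8 ≈ 7.318
  n=2: λ₂ = 8π²/1.2763² - 4.8 ≈ 43.671
  n=3: λ₃ = 18π²/1.2763² - 4.8 ≈ 104.26
Since 2π²/1.2763² ≈ 12.118 > 4.8, all λₙ > 0.
The n=1 mode decays slowest → dominates as t → ∞.
Asymptotic: φ ~ c₁ sin(πx/1.2763) e^{-λ₁t} with decay rate λ₁ ≈ 7.318.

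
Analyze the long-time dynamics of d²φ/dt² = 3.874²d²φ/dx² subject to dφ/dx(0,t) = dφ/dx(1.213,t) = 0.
Long-time behavior: φ oscillates about a mean that drifts linearly in t (generically unbounded; no decay). There is no damping, so the nonconstant modes persist as standing waves (energy conserved, no decay). But with Neumann conditions at both ends the constant mode has eigenvalue 0: the spatial mean M(t) of φ satisfies M'' = 0, so M(t) = M(0) + M'(0)·t. Unless the initial velocity has zero mean (∫φ_t(x,0)dx = 0), the solution grows linearly in t (unbounded, though not exponentially); if it does have zero mean, the solution stays bounded and simply oscillates.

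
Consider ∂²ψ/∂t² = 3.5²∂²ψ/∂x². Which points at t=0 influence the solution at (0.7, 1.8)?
Domain of dependence: [-5.6, 7]. Signals travel at speed 3.5, so data within |x - 0.7| ≤ 3.5·1.8 = 6.3 can reach the point.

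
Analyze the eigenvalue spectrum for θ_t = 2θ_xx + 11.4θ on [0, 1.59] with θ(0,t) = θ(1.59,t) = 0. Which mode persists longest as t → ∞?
Eigenvalues: λₙ = 2n²π²/1.59² - 11.4.
First three modes:
  n=1: λ₁ = 2π²/1.59² - 11.4 ≈ -3.592
  n=2: λ₂ = 8π²/1.59² - 11.4 ≈ 19.832
  n=3: λ₃ = 18π²/1.59² - 11.4 ≈ 58.871
Since 2π²/1.59² ≈ 7.808 < 11.4, λ₁ < 0.
The n=1 mode grows fastest (−λₙ is largest for n=1) → dominates.
Asymptotic: θ ~ c₁ sin(πx/1.59) e^{3.592t} (exponential growth at rate −λ₁ ≈ 3.592).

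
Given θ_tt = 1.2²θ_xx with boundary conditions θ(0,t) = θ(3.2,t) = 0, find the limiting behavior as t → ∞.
θ oscillates (no decay). Energy is conserved; the solution oscillates indefinitely as standing waves.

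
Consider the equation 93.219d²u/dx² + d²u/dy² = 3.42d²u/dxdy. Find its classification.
Rewriting in standard form: 93.219d²u/dx² - 3.42d²u/dxdy + d²u/dy² = 0. Elliptic. (A = 93.219, B = -3.42, C = 1 gives B² - 4AC = -361.1796.)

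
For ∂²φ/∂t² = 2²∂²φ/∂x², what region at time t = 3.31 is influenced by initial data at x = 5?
Domain of influence: [-1.62, 11.62]. Data at x = 5 spreads outward at speed 2.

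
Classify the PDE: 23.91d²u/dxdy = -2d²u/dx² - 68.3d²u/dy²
Rewriting in standard form: 2d²u/dx² + 23.91d²u/dxdy + 68.3d²u/dy² = 0. A = 2, B = 23.91, C = 68.3. Discriminant B² - 4AC = 25.2881. Since 25.2881 > 0, hyperbolic.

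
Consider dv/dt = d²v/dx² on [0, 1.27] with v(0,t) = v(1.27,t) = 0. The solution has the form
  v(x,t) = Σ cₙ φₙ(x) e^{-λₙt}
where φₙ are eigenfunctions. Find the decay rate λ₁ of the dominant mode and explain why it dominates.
Eigenvalues: λₙ = n²π²/1.27².
First three modes:
  n=1: λ₁ = π²/1.27² ≈ 6.119
  n=2: λ₂ = 4π²/1.27² ≈ 24.477 (4× faster decay)
  n=3: λ₃ = 9π²/1.27² ≈ 55.073 (9× faster decay)
As t → ∞, higher modes decay exponentially faster. The n=1 mode dominates: v ~ c₁ sin(πx/1.27) e^{-λ₁t}.
Decay rate: λ₁ = π²/1.27² ≈ 6.119.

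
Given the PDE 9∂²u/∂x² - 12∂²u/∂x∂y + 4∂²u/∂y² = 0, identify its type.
The second-order coefficients are A = 9, B = -12, C = 4. Since B² - 4AC = 0 = 0, this is a parabolic PDE.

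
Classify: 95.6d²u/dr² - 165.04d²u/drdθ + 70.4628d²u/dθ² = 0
Hyperbolic (discriminant = 293.22688).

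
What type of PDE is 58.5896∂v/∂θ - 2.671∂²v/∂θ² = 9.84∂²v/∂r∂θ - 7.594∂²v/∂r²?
Rewriting in standard form: 7.594∂²v/∂r² - 9.84∂²v/∂r∂θ - 2.671∂²v/∂θ² + 58.5896∂v/∂θ = 0. With A = 7.594, B = -9.84, C = -2.671, the discriminant is 177.959896. This is a hyperbolic PDE.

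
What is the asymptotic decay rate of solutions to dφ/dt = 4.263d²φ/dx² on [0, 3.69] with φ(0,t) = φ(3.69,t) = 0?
Eigenvalues: λₙ = 4.263n²π²/3.69².
First three modes:
  n=1: λ₁ = 4.263π²/3.69² ≈ 3.09
  n=2: λ₂ = 17.052π²/3.69² ≈ 12.36 (4× faster decay)
  n=3: λ₃ = 38.367π²/3.69² ≈ 27.81 (9× faster decay)
As t → ∞, higher modes decay exponentially faster. The n=1 mode dominates: φ ~ c₁ sin(πx/3.69) e^{-λ₁t}.
Decay rate: λ₁ = 4.263π²/3.69² ≈ 3.09.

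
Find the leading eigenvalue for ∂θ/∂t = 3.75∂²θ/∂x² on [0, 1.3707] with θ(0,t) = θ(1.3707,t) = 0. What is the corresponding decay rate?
Eigenvalues: λₙ = 3.75n²π²/1.3707².
First three modes:
  n=1: λ₁ = 3.75π²/1.3707² ≈ 19.699
  n=2: λ₂ = 15π²/1.3707² ≈ 78.796 (4× faster decay)
  n=3: λ₃ = 33.75π²/1.3707² ≈ 177.292 (9× faster decay)
As t → ∞, higher modes decay exponentially faster. The n=1 mode dominates: θ ~ c₁ sin(πx/1.3707) e^{-λ₁t}.
Decay rate: λ₁ = 3.75π²/1.3707² ≈ 19.699.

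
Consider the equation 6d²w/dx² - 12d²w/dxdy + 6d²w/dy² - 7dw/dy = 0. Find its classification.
Parabolic. (A = 6, B = -12, C = 6 gives B² - 4AC = 0.)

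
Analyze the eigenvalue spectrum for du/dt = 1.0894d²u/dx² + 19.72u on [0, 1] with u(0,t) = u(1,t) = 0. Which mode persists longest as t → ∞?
Eigenvalues: λₙ = 1.0894n²π²/1² - 19.72.
First three modes:
  n=1: λ₁ = 1.0894π² - 19.72 ≈ -8.968
  n=2: λ₂ = 4.3576π² - 19.72 ≈ 23.288
  n=3: λ₃ = 9.8046π² - 19.72 ≈ 77.048
Since 1.0894π² ≈ 10.752 < 19.72, λ₁ < 0.
The n=1 mode grows fastest (−λₙ is largest for n=1) → dominates.
Asymptotic: u ~ c₁ sin(πx/1) e^{8.968t} (exponential growth at rate −λ₁ ≈ 8.968).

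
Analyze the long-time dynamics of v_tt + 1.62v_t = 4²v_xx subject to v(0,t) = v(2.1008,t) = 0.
Long-time behavior: v → 0. Damping (γ=1.62) dissipates energy; oscillations decay exponentially.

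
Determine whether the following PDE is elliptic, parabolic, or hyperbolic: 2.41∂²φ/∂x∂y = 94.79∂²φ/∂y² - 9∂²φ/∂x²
Rewriting in standard form: 9∂²φ/∂x² + 2.41∂²φ/∂x∂y - 94.79∂²φ/∂y² = 0. Coefficients: A = 9, B = 2.41, C = -94.79. B² - 4AC = 3418.2481, which is positive, so the equation is hyperbolic.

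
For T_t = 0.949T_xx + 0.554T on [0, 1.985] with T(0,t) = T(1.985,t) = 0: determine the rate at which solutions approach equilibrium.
Eigenvalues: λₙ = 0.949n²π²/1.985² - 0.554.
First three modes:
  n=1: λ₁ = 0.949π²/1.985² - 0.554 ≈ 1.823
  n=2: λ₂ = 3.796π²/1.985² - 0.554 ≈ 8.954
  n=3: λ₃ = 8.541π²/1.985² - 0.554 ≈ 20.84
Since 0.949π²/1.985² ≈ 2.377 > 0.554, all λₙ > 0.
The n=1 mode decays slowest → dominates as t → ∞.
Asymptotic: T ~ c₁ sin(πx/1.985) e^{-λ₁t} with decay rate λ₁ ≈ 1.823.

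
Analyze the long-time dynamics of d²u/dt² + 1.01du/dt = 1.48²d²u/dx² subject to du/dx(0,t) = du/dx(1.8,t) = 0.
Long-time behavior: u → constant (steady state). Damping (γ=1.01) dissipates the nonconstant modes; with Neumann BCs the spatial average obeys M''+γM'=0 and tends to a finite limit.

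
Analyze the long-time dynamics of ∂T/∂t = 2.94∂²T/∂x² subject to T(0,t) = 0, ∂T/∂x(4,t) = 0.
Long-time behavior: T → 0. Heat escapes through the Dirichlet boundary.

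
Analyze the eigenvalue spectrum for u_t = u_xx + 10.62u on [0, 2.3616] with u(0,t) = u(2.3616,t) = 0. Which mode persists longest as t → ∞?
Eigenvalues: λₙ = n²π²/2.3616² - 10.62.
First three modes:
  n=1: λ₁ = π²/2.3616² - 10.62 ≈ -8.85
  n=2: λ₂ = 4π²/2.3616² - 10.62 ≈ -3.541
  n=3: λ₃ = 9π²/2.3616² - 10.62 ≈ 5.307
Since π²/2.3616² ≈ 1.77 < 10.62, λ₁ < 0.
The n=1 mode grows fastest (−λₙ is largest for n=1) → dominates.
Asymptotic: u ~ c₁ sin(πx/2.3616) e^{8.85t} (exponential growth at rate −λ₁ ≈ 8.85).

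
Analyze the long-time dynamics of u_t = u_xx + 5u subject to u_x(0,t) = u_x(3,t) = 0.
Long-time behavior: u grows unboundedly. With Neumann BCs the constant mode has diffusion eigenvalue 0, so any r > 0 makes it grow like e^(5t); solution grows exponentially.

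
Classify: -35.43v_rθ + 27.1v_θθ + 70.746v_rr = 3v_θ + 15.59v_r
Rewriting in standard form: 70.746v_rr - 35.43v_rθ + 27.1v_θθ - 15.59v_r - 3v_θ = 0. Elliptic (discriminant = -6413.5815).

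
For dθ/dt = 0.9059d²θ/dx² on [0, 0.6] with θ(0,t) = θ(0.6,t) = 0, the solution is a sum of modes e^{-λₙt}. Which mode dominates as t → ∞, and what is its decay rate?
Eigenvalues: λₙ = 0.9059n²π²/0.6².
First three modes:
  n=1: λ₁ = 0.9059π²/0.6² ≈ 24.836
  n=2: λ₂ = 3.6236π²/0.6² ≈ 99.343 (4× faster decay)
  n=3: λ₃ = 8.1531π²/0.6² ≈ 223.522 (9× faster decay)
As t → ∞, higher modes decay exponentially faster. The n=1 mode dominates: θ ~ c₁ sin(πx/0.6) e^{-λ₁t}.
Decay rate: λ₁ = 0.9059π²/0.6² ≈ 24.836.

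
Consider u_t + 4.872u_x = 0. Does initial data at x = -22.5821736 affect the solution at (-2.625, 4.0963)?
Yes. The characteristic through (-2.625, 4.0963) passes through x = -22.5821736.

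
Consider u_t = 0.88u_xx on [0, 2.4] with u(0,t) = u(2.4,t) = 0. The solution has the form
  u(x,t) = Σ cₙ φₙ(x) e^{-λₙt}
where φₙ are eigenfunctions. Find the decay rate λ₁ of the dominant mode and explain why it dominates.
Eigenvalues: λₙ = 0.88n²π²/2.4².
First three modes:
  n=1: λ₁ = 0.88π²/2.4² ≈ 1.508
  n=2: λ₂ = 3.52π²/2.4² ≈ 6.031 (4× faster decay)
  n=3: λ₃ = 7.92π²/2.4² ≈ 13.571 (9× faster decay)
As t → ∞, higher modes decay exponentially faster. The n=1 mode dominates: u ~ c₁ sin(πx/2.4) e^{-λ₁t}.
Decay rate: λ₁ = 0.88π²/2.4² ≈ 1.508.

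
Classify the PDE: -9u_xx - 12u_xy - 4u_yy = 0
A = -9, B = -12, C = -4. Discriminant B² - 4AC = 0. Since 0 = 0, parabolic.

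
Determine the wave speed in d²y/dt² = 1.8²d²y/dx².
Speed = 1.8. Information travels along characteristics x = x₀ ± 1.8t.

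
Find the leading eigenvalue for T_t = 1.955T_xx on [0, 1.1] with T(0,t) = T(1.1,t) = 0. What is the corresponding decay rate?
Eigenvalues: λₙ = 1.955n²π²/1.1².
First three modes:
  n=1: λ₁ = 1.955π²/1.1² ≈ 15.946
  n=2: λ₂ = 7.82π²/1.1² ≈ 63.785 (4× faster decay)
  n=3: λ₃ = 17.595π²/1.1² ≈ 143.517 (9× faster decay)
As t → ∞, higher modes decay exponentially faster. The n=1 mode dominates: T ~ c₁ sin(πx/1.1) e^{-λ₁t}.
Decay rate: λ₁ = 1.955π²/1.1² ≈ 15.946.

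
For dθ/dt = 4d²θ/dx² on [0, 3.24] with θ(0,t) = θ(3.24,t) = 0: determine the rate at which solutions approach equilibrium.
Eigenvalues: λₙ = 4n²π²/3.24².
First three modes:
  n=1: λ₁ = 4π²/3.24² ≈ 3.761
  n=2: λ₂ = 16π²/3.24² ≈ 15.043 (4× faster decay)
  n=3: λ₃ = 36π²/3.24² ≈ 33.846 (9× faster decay)
As t → ∞, higher modes decay exponentially faster. The n=1 mode dominates: θ ~ c₁ sin(πx/3.24) e^{-λ₁t}.
Decay rate: λ₁ = 4π²/3.24² ≈ 3.761.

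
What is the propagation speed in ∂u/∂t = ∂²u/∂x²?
Infinite. The heat equation is parabolic, not hyperbolic, so disturbances propagate instantly.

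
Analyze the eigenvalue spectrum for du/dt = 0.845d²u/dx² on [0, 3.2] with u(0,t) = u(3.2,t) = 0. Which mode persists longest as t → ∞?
Eigenvalues: λₙ = 0.845n²π²/3.2².
First three modes:
  n=1: λ₁ = 0.845π²/3.2² ≈ 0.814
  n=2: λ₂ = 3.38π²/3.2² ≈ 3.258 (4× faster decay)
  n=3: λ₃ = 7.605π²/3.2² ≈ 7.33 (9× faster decay)
As t → ∞, higher modes decay exponentially faster. The n=1 mode dominates: u ~ c₁ sin(πx/3.2) e^{-λ₁t}.
Decay rate: λ₁ = 0.845π²/3.2² ≈ 0.814.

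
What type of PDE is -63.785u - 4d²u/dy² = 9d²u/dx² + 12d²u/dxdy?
Rewriting in standard form: -9d²u/dx² - 12d²u/dxdy - 4d²u/dy² - 63.785u = 0. With A = -9, B = -12, C = -4, the discriminant is 0. This is a parabolic PDE.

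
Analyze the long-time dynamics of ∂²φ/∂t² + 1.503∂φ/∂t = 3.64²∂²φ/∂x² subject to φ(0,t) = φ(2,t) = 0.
Long-time behavior: φ → 0. Damping (γ=1.503) dissipates energy; oscillations decay exponentially.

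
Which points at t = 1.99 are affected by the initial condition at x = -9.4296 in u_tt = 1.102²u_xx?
Domain of influence: [-11.62258, -7.23662]. Data at x = -9.4296 spreads outward at speed 1.102.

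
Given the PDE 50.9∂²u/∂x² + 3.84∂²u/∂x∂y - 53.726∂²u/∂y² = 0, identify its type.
The second-order coefficients are A = 50.9, B = 3.84, C = -53.726. Since B² - 4AC = 10953.3592 > 0, this is a hyperbolic PDE.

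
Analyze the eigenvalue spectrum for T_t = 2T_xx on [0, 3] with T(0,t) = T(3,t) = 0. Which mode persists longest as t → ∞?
Eigenvalues: λₙ = 2n²π²/3².
First three modes:
  n=1: λ₁ = 2π²/3² ≈ 2.193
  n=2: λ₂ = 8π²/3² ≈ 8.773 (4× faster decay)
  n=3: λ₃ = 18π²/3² ≈ 19.739 (9× faster decay)
As t → ∞, higher modes decay exponentially faster. The n=1 mode dominates: T ~ c₁ sin(πx/3) e^{-λ₁t}.
Decay rate: λ₁ = 2π²/3² ≈ 2.193.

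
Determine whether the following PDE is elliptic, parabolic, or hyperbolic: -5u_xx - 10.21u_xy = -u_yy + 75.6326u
Rewriting in standard form: -5u_xx - 10.21u_xy + u_yy - 75.6326u = 0. Coefficients: A = -5, B = -10.21, C = 1. B² - 4AC = 124.2441, which is positive, so the equation is hyperbolic.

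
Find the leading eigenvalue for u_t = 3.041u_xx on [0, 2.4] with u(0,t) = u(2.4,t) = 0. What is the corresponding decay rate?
Eigenvalues: λₙ = 3.041n²π²/2.4².
First three modes:
  n=1: λ₁ = 3.041π²/2.4² ≈ 5.211
  n=2: λ₂ = 12.164π²/2.4² ≈ 20.843 (4× faster decay)
  n=3: λ₃ = 27.369π²/2.4² ≈ 46.896 (9× faster decay)
As t → ∞, higher modes decay exponentially faster. The n=1 mode dominates: u ~ c₁ sin(πx/2.4) e^{-λ₁t}.
Decay rate: λ₁ = 3.041π²/2.4² ≈ 5.211.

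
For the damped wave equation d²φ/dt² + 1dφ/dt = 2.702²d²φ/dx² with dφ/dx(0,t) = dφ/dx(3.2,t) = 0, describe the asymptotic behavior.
φ → constant (steady state). Damping (γ=1) dissipates the nonconstant modes; with Neumann BCs the spatial average obeys M''+γM'=0 and tends to a finite limit.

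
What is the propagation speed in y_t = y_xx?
Infinite. The heat equation is parabolic, not hyperbolic, so disturbances propagate instantly.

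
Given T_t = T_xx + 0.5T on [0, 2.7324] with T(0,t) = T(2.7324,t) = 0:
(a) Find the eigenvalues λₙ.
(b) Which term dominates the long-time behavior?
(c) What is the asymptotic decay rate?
Eigenvalues: λₙ = n²π²/2.7324² - 0.5.
First three modes:
  n=1: λ₁ = π²/2.7324² - 0.5 ≈ 0.822
  n=2: λ₂ = 4π²/2.7324² - 0.5 ≈ 4.788
  n=3: λ₃ = 9π²/2.7324² - 0.5 ≈ 11.397
Since π²/2.7324² ≈ 1.322 > 0.5, all λₙ > 0.
The n=1 mode decays slowest → dominates as t → ∞.
Asymptotic: T ~ c₁ sin(πx/2.7324) e^{-λ₁t} with decay rate λ₁ ≈ 0.822.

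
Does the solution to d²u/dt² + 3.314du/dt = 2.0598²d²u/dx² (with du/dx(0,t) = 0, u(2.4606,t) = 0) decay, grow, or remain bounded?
u → 0. Damping (γ=3.314) dissipates energy; oscillations decay exponentially.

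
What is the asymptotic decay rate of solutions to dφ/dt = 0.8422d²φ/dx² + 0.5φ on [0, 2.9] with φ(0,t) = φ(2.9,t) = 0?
Eigenvalues: λₙ = 0.8422n²π²/2.9² - 0.5.
First three modes:
  n=1: λ₁ = 0.8422π²/2.9² - 0.5 ≈ 0.488
  n=2: λ₂ = 3.3688π²/2.9² - 0.5 ≈ 3.453
  n=3: λ₃ = 7.5798π²/2.9² - 0.5 ≈ 8.395
Since 0.8422π²/2.9² ≈ 0.988 > 0.5, all λₙ > 0.
The n=1 mode decays slowest → dominates as t → ∞.
Asymptotic: φ ~ c₁ sin(πx/2.9) e^{-λ₁t} with decay rate λ₁ ≈ 0.488.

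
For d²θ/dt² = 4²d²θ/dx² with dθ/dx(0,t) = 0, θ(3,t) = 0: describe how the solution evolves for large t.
θ oscillates (no decay). Energy is conserved; the solution oscillates indefinitely as standing waves.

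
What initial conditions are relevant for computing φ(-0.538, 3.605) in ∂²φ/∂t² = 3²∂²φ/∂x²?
Domain of dependence: [-11.353, 10.277]. Signals travel at speed 3, so data within |x - -0.538| ≤ 3·3.605 = 10.815 can reach the point.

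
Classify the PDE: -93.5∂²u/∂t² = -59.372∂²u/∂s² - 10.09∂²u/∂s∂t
Rewriting in standard form: 59.372∂²u/∂s² + 10.09∂²u/∂s∂t - 93.5∂²u/∂t² = 0. A = 59.372, B = 10.09, C = -93.5. Discriminant B² - 4AC = 22306.9361. Since 22306.9361 > 0, hyperbolic.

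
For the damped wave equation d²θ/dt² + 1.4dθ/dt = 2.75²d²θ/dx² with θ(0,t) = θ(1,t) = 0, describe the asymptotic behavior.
θ → 0. Damping (γ=1.4) dissipates energy; oscillations decay exponentially.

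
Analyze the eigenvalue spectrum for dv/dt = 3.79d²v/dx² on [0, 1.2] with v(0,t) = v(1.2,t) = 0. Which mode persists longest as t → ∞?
Eigenvalues: λₙ = 3.79n²π²/1.2².
First three modes:
  n=1: λ₁ = 3.79π²/1.2² ≈ 25.976
  n=2: λ₂ = 15.16π²/1.2² ≈ 103.905 (4× faster decay)
  n=3: λ₃ = 34.11π²/1.2² ≈ 233.786 (9× faster decay)
As t → ∞, higher modes decay exponentially faster. The n=1 mode dominates: v ~ c₁ sin(πx/1.2) e^{-λ₁t}.
Decay rate: λ₁ = 3.79π²/1.2² ≈ 25.976.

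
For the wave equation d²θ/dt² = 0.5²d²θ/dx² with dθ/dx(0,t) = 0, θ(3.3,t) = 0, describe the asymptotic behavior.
θ oscillates (no decay). Energy is conserved; the solution oscillates indefinitely as standing waves.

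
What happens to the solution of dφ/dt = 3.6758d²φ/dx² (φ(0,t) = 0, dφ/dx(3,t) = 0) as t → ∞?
φ → 0. Heat escapes through the Dirichlet boundary.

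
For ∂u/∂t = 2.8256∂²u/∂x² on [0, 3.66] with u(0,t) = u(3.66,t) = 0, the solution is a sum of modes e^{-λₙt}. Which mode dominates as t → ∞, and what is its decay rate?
Eigenvalues: λₙ = 2.8256n²π²/3.66².
First three modes:
  n=1: λ₁ = 2.8256π²/3.66² ≈ 2.082
  n=2: λ₂ = 11.3024π²/3.66² ≈ 8.327 (4× faster decay)
  n=3: λ₃ = 25.4304π²/3.66² ≈ 18.737 (9× faster decay)
As t → ∞, higher modes decay exponentially faster. The n=1 mode dominates: u ~ c₁ sin(πx/3.66) e^{-λ₁t}.
Decay rate: λ₁ = 2.8256π²/3.66² ≈ 2.082.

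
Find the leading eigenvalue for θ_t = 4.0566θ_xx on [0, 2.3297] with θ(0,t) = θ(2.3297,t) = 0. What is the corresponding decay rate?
Eigenvalues: λₙ = 4.0566n²π²/2.3297².
First three modes:
  n=1: λ₁ = 4.0566π²/2.3297² ≈ 7.377
  n=2: λ₂ = 16.2264π²/2.3297² ≈ 29.507 (4× faster decay)
  n=3: λ₃ = 36.5094π²/2.3297² ≈ 66.39 (9× faster decay)
As t → ∞, higher modes decay exponentially faster. The n=1 mode dominates: θ ~ c₁ sin(πx/2.3297) e^{-λ₁t}.
Decay rate: λ₁ = 4.0566π²/2.3297² ≈ 7.377.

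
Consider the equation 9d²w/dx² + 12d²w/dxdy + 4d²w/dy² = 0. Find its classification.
Parabolic. (A = 9, B = 12, C = 4 gives B² - 4AC = 0.)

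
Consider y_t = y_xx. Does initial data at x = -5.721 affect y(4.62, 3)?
Yes, for any finite x. The heat equation has infinite propagation speed, so all initial data affects all points at any t > 0.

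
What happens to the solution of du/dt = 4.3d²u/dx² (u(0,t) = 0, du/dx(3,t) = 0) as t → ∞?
u → 0. Heat escapes through the Dirichlet boundary.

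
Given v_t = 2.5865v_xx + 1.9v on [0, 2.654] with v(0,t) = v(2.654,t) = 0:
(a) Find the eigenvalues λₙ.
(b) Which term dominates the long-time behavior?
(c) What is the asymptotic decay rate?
Eigenvalues: λₙ = 2.5865n²π²/2.654² - 1.9.
First three modes:
  n=1: λ₁ = 2.5865π²/2.654² - 1.9 ≈ 1.724
  n=2: λ₂ = 10.346π²/2.654² - 1.9 ≈ 12.597
  n=3: λ₃ = 23.2785π²/2.654² - 1.9 ≈ 30.718
Since 2.5865π²/2.654² ≈ 3.624 > 1.9, all λₙ > 0.
The n=1 mode decays slowest → dominates as t → ∞.
Asymptotic: v ~ c₁ sin(πx/2.654) e^{-λ₁t} with decay rate λ₁ ≈ 1.724.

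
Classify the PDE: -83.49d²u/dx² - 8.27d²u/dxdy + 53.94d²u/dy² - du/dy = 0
A = -83.49, B = -8.27, C = 53.94. Discriminant B² - 4AC = 18082.1953. Since 18082.1953 > 0, hyperbolic.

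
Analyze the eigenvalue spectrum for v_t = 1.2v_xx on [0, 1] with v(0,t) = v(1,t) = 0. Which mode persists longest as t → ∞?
Eigenvalues: λₙ = 1.2n²π².
First three modes:
  n=1: λ₁ = 1.2π² ≈ 11.844
  n=2: λ₂ = 4.8π² ≈ 47.374 (4× faster decay)
  n=3: λ₃ = 10.8π² ≈ 106.592 (9× faster decay)
As t → ∞, higher modes decay exponentially faster. The n=1 mode dominates: v ~ c₁ sin(πx) e^{-λ₁t}.
Decay rate: λ₁ = 1.2π² ≈ 11.844.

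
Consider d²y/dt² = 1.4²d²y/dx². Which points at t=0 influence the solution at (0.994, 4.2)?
Domain of dependence: [-4.886, 6.874]. Signals travel at speed 1.4, so data within |x - 0.994| ≤ 1.4·4.2 = 5.88 can reach the point.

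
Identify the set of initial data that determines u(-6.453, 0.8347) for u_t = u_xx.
The entire real line. The heat equation has infinite propagation speed: any initial disturbance instantly affects all points (though exponentially small far away).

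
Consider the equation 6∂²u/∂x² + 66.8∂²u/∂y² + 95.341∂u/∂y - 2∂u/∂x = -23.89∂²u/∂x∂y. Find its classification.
Rewriting in standard form: 6∂²u/∂x² + 23.89∂²u/∂x∂y + 66.8∂²u/∂y² - 2∂u/∂x + 95.341∂u/∂y = 0. Elliptic. (A = 6, B = 23.89, C = 66.8 gives B² - 4AC = -1032.4679.)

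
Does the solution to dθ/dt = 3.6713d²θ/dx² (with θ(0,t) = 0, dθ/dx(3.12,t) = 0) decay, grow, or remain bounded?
θ → 0. Heat escapes through the Dirichlet boundary.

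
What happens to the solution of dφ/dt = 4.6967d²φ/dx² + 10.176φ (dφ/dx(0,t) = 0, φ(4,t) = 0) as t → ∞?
φ grows unboundedly. Reaction dominates diffusion (r=10.176 > κπ²/(4L²)≈0.72); solution grows exponentially.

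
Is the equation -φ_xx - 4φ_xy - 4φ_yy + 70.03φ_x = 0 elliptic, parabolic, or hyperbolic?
Computing B² - 4AC with A = -1, B = -4, C = -4: discriminant = 0 (zero). Answer: parabolic.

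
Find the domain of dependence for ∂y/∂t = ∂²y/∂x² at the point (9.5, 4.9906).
The entire real line. The heat equation has infinite propagation speed: any initial disturbance instantly affects all points (though exponentially small far away).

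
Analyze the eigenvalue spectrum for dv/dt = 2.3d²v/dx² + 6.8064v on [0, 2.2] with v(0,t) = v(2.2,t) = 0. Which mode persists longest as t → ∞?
Eigenvalues: λₙ = 2.3n²π²/2.2² - 6.8064.
First three modes:
  n=1: λ₁ = 2.3π²/2.2² - 6.8064 ≈ -2.116
  n=2: λ₂ = 9.2π²/2.2² - 6.8064 ≈ 11.954
  n=3: λ₃ = 20.7π²/2.2² - 6.8064 ≈ 35.405
Since 2.3π²/2.2² ≈ 4.69 < 6.8064, λ₁ < 0.
The n=1 mode grows fastest (−λₙ is largest for n=1) → dominates.
Asymptotic: v ~ c₁ sin(πx/2.2) e^{2.116t} (exponential growth at rate −λ₁ ≈ 2.116).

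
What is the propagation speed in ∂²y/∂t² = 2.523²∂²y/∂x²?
Speed = 2.523. Information travels along characteristics x = x₀ ± 2.523t.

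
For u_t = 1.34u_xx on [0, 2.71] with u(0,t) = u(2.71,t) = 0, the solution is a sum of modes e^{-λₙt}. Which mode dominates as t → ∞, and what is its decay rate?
Eigenvalues: λₙ = 1.34n²π²/2.71².
First three modes:
  n=1: λ₁ = 1.34π²/2.71² ≈ 1.801
  n=2: λ₂ = 5.36π²/2.71² ≈ 7.203 (4× faster decay)
  n=3: λ₃ = 12.06π²/2.71² ≈ 16.207 (9× faster decay)
As t → ∞, higher modes decay exponentially faster. The n=1 mode dominates: u ~ c₁ sin(πx/2.71) e^{-λ₁t}.
Decay rate: λ₁ = 1.34π²/2.71² ≈ 1.801.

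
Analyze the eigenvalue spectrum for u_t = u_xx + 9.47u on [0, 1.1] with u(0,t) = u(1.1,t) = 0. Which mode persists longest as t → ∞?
Eigenvalues: λₙ = n²π²/1.1² - 9.47.
First three modes:
  n=1: λ₁ = π²/1.1² - 9.47 ≈ -1.313
  n=2: λ₂ = 4π²/1.1² - 9.47 ≈ 23.157
  n=3: λ₃ = 9π²/1.1² - 9.47 ≈ 63.94
Since π²/1.1² ≈ 8.157 < 9.47, λ₁ < 0.
The n=1 mode grows fastest (−λₙ is largest for n=1) → dominates.
Asymptotic: u ~ c₁ sin(πx/1.1) e^{1.313t} (exponential growth at rate −λ₁ ≈ 1.313).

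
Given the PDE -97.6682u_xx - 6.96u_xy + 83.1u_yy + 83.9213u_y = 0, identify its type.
The second-order coefficients are A = -97.6682, B = -6.96, C = 83.1. Since B² - 4AC = 32513.35128 > 0, this is a hyperbolic PDE.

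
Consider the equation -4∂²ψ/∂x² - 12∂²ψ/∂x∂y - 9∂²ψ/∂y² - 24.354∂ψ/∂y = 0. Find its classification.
Parabolic. (A = -4, B = -12, C = -9 gives B² - 4AC = 0.)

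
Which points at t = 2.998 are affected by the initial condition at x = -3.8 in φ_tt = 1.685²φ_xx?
Domain of influence: [-8.85163, 1.25163]. Data at x = -3.8 spreads outward at speed 1.685.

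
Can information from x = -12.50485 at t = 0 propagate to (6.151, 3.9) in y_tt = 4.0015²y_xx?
No. The domain of dependence is [-9.45485, 21.75685], and -12.50485 is outside this interval.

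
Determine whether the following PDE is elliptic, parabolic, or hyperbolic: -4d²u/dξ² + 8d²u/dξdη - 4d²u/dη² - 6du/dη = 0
Coefficients: A = -4, B = 8, C = -4. B² - 4AC = 0, which is zero, so the equation is parabolic.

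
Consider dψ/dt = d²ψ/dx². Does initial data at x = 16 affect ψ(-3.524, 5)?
Yes, for any finite x. The heat equation has infinite propagation speed, so all initial data affects all points at any t > 0.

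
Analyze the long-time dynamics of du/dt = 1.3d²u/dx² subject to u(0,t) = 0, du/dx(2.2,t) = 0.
Long-time behavior: u → 0. Heat escapes through the Dirichlet boundary.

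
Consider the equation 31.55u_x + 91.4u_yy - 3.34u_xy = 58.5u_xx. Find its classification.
Rewriting in standard form: -58.5u_xx - 3.34u_xy + 91.4u_yy + 31.55u_x = 0. Hyperbolic. (A = -58.5, B = -3.34, C = 91.4 gives B² - 4AC = 21398.7556.)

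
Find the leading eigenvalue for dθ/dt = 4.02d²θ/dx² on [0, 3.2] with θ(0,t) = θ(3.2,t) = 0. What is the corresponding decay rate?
Eigenvalues: λₙ = 4.02n²π²/3.2².
First three modes:
  n=1: λ₁ = 4.02π²/3.2² ≈ 3.875
  n=2: λ₂ = 16.08π²/3.2² ≈ 15.498 (4× faster decay)
  n=3: λ₃ = 36.18π²/3.2² ≈ 34.871 (9× faster decay)
As t → ∞, higher modes decay exponentially faster. The n=1 mode dominates: θ ~ c₁ sin(πx/3.2) e^{-λ₁t}.
Decay rate: λ₁ = 4.02π²/3.2² ≈ 3.875.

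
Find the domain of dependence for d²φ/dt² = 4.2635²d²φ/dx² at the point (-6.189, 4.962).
Domain of dependence: [-27.344487, 14.966487]. Signals travel at speed 4.2635, so data within |x - -6.189| ≤ 4.2635·4.962 = 21.155487 can reach the point.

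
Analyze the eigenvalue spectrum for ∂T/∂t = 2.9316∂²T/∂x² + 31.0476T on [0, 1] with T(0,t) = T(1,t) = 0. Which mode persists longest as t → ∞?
Eigenvalues: λₙ = 2.9316n²π²/1² - 31.0476.
First three modes:
  n=1: λ₁ = 2.9316π² - 31.0476 ≈ -2.114
  n=2: λ₂ = 11.7264π² - 31.0476 ≈ 84.687
  n=3: λ₃ = 26.3844π² - 31.0476 ≈ 229.356
Since 2.9316π² ≈ 28.934 < 31.0476, λ₁ < 0.
The n=1 mode grows fastest (−λₙ is largest for n=1) → dominates.
Asymptotic: T ~ c₁ sin(πx/1) e^{2.114t} (exponential growth at rate −λ₁ ≈ 2.114).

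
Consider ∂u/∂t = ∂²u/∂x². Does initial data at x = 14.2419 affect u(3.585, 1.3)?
Yes, for any finite x. The heat equation has infinite propagation speed, so all initial data affects all points at any t > 0.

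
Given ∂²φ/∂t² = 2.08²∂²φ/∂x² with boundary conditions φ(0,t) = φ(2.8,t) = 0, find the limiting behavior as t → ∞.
φ oscillates (no decay). Energy is conserved; the solution oscillates indefinitely as standing waves.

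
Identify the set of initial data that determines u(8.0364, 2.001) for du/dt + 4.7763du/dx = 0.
A single point: x = -1.5209763. The characteristic through (8.0364, 2.001) is x - 4.7763t = const, so x = 8.0364 - 4.7763·2.001 = -1.5209763.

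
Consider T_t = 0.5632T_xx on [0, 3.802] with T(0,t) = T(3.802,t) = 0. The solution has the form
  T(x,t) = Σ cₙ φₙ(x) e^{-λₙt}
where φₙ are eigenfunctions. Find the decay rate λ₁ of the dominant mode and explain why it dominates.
Eigenvalues: λₙ = 0.5632n²π²/3.802².
First three modes:
  n=1: λ₁ = 0.5632π²/3.802² ≈ 0.385
  n=2: λ₂ = 2.2528π²/3.802² ≈ 1.538 (4× faster decay)
  n=3: λ₃ = 5.0688π²/3.802² ≈ 3.461 (9× faster decay)
As t → ∞, higher modes decay exponentially faster. The n=1 mode dominates: T ~ c₁ sin(πx/3.802) e^{-λ₁t}.
Decay rate: λ₁ = 0.5632π²/3.802² ≈ 0.385.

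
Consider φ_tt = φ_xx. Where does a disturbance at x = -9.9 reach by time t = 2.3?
Domain of influence: [-12.2, -7.6]. Data at x = -9.9 spreads outward at speed 1.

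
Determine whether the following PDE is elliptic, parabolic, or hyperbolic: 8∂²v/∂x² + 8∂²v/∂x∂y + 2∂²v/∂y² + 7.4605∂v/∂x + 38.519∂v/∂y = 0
Coefficients: A = 8, B = 8, C = 2. B² - 4AC = 0, which is zero, so the equation is parabolic.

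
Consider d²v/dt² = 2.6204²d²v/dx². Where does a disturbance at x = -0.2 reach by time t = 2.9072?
Domain of influence: [-7.81802688, 7.41802688]. Data at x = -0.2 spreads outward at speed 2.6204.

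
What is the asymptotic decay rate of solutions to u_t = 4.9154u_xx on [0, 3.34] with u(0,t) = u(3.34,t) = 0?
Eigenvalues: λₙ = 4.9154n²π²/3.34².
First three modes:
  n=1: λ₁ = 4.9154π²/3.34² ≈ 4.349
  n=2: λ₂ = 19.6616π²/3.34² ≈ 17.395 (4× faster decay)
  n=3: λ₃ = 44.2386π²/3.34² ≈ 39.139 (9× faster decay)
As t → ∞, higher modes decay exponentially faster. The n=1 mode dominates: u ~ c₁ sin(πx/3.34) e^{-λ₁t}.
Decay rate: λ₁ = 4.9154π²/3.34² ≈ 4.349.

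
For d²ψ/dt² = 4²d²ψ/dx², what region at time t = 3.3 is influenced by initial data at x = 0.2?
Domain of influence: [-13, 13.4]. Data at x = 0.2 spreads outward at speed 4.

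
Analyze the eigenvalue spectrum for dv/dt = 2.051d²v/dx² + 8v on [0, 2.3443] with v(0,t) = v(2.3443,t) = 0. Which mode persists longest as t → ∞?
Eigenvalues: λₙ = 2.051n²π²/2.3443² - 8.
First three modes:
  n=1: λ₁ = 2.051π²/2.3443² - 8 ≈ -4.317
  n=2: λ₂ = 8.204π²/2.3443² - 8 ≈ 6.733
  n=3: λ₃ = 18.459π²/2.3443² - 8 ≈ 25.15
Since 2.051π²/2.3443² ≈ 3.683 < 8, λ₁ < 0.
The n=1 mode grows fastest (−λₙ is largest for n=1) → dominates.
Asymptotic: v ~ c₁ sin(πx/2.3443) e^{4.317t} (exponential growth at rate −λ₁ ≈ 4.317).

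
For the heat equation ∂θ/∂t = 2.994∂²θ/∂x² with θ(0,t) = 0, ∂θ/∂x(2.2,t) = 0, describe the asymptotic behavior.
θ → 0. Heat escapes through the Dirichlet boundary.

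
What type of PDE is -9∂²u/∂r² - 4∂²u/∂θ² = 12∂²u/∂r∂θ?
Rewriting in standard form: -9∂²u/∂r² - 12∂²u/∂r∂θ - 4∂²u/∂θ² = 0. With A = -9, B = -12, C = -4, the discriminant is 0. This is a parabolic PDE.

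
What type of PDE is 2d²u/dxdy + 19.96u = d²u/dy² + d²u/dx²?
Rewriting in standard form: -d²u/dx² + 2d²u/dxdy - d²u/dy² + 19.96u = 0. With A = -1, B = 2, C = -1, the discriminant is 0. This is a parabolic PDE.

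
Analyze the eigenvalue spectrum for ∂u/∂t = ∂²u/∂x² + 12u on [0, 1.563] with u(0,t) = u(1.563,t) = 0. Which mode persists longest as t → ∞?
Eigenvalues: λₙ = n²π²/1.563² - 12.
First three modes:
  n=1: λ₁ = π²/1.563² - 12 ≈ -7.96
  n=2: λ₂ = 4π²/1.563² - 12 ≈ 4.16
  n=3: λ₃ = 9π²/1.563² - 12 ≈ 24.36
Since π²/1.563² ≈ 4.04 < 12, λ₁ < 0.
The n=1 mode grows fastest (−λₙ is largest for n=1) → dominates.
Asymptotic: u ~ c₁ sin(πx/1.563) e^{7.96t} (exponential growth at rate −λ₁ ≈ 7.96).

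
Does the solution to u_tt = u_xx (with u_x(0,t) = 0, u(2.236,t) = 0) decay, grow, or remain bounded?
u oscillates (no decay). Energy is conserved; the solution oscillates indefinitely as standing waves.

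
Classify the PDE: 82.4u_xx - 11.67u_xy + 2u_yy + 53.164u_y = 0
A = 82.4, B = -11.67, C = 2. Discriminant B² - 4AC = -523.0111. Since -523.0111 < 0, elliptic.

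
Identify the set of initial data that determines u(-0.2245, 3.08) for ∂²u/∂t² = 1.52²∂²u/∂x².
Domain of dependence: [-4.9061, 4.4571]. Signals travel at speed 1.52, so data within |x - -0.2245| ≤ 1.52·3.08 = 4.6816 can reach the point.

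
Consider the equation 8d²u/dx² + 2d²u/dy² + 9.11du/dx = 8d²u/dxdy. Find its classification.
Rewriting in standard form: 8d²u/dx² - 8d²u/dxdy + 2d²u/dy² + 9.11du/dx = 0. Parabolic. (A = 8, B = -8, C = 2 gives B² - 4AC = 0.)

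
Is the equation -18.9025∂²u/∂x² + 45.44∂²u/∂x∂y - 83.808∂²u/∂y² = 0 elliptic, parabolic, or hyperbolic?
Computing B² - 4AC with A = -18.9025, B = 45.44, C = -83.808: discriminant = -4271.92928 (negative). Answer: elliptic.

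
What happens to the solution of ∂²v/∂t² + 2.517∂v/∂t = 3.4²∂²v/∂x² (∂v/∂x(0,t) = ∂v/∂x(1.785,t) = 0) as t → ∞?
v → constant (steady state). Damping (γ=2.517) dissipates the nonconstant modes; with Neumann BCs the spatial average obeys M''+γM'=0 and tends to a finite limit.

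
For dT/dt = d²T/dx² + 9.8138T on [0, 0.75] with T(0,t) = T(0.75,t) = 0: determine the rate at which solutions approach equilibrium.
Eigenvalues: λₙ = n²π²/0.75² - 9.8138.
First three modes:
  n=1: λ₁ = π²/0.75² - 9.8138 ≈ 7.732
  n=2: λ₂ = 4π²/0.75² - 9.8138 ≈ 60.37
  n=3: λ₃ = 9π²/0.75² - 9.8138 ≈ 148.1
Since π²/0.75² ≈ 17.546 > 9.8138, all λₙ > 0.
The n=1 mode decays slowest → dominates as t → ∞.
Asymptotic: T ~ c₁ sin(πx/0.75) e^{-λ₁t} with decay rate λ₁ ≈ 7.732.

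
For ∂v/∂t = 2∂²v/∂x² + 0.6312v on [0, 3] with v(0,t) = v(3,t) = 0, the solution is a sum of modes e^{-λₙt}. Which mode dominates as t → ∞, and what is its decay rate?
Eigenvalues: λₙ = 2n²π²/3² - 0.6312.
First three modes:
  n=1: λ₁ = 2π²/3² - 0.6312 ≈ 1.562
  n=2: λ₂ = 8π²/3² - 0.6312 ≈ 8.142
  n=3: λ₃ = 18π²/3² - 0.6312 ≈ 19.108
Since 2π²/3² ≈ 2.193 > 0.6312, all λₙ > 0.
The n=1 mode decays slowest → dominates as t → ∞.
Asymptotic: v ~ c₁ sin(πx/3) e^{-λ₁t} with decay rate λ₁ ≈ 1.562.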